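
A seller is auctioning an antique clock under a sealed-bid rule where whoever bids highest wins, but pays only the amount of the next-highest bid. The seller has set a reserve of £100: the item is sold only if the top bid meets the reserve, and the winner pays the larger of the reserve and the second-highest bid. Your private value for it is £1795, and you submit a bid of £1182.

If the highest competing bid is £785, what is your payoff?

£1010

Your bid £1182 is the highest and exceeds the reserve.
Price = max(second-highest bid, reserve) = max(£785, £100) = £785.
Payoff = £1795 − £785 = £1010.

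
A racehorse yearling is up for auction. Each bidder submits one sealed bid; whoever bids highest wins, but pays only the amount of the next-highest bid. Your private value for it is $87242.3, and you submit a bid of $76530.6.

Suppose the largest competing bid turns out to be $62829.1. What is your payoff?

$24413.2

Your bid $76530.6 exceeds the highest competing bid $62829.1, so you win.
In a second-price auction the winner pays the second-highest bid, $62829.1.
Payoff = value − price = $87242.3 − $62829.1 = $24413.2.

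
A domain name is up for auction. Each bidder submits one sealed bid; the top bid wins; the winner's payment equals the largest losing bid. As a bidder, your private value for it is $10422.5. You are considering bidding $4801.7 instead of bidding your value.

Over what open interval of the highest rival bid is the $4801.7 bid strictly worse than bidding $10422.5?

If the competing bid is below $4801.7, both bids win at the same price — no difference.
If it is above $10422.5, both bids lose — no difference.
If it lies strictly between $4801.7 and $10422.5, bidding your value wins at a price below your value (positive payoff) while bidding $4801.7 loses (payoff 0).
So the deviation strictly hurts on the open interval ($4801.7, $10422.5).
Because the price is fixed by the runner-up's bid, deviating from your value can only change a good outcome into a bad one — never the reverse.

($4801.7, $10422.5)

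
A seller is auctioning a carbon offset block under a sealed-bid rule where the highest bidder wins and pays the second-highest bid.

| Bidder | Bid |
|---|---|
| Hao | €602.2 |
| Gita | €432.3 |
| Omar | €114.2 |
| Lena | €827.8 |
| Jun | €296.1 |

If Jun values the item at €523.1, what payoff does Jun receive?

€0

Highest bid: Lena at €827.8, so Lena wins.
Second-highest bid: Hao at €602.2 — that is the price the winner pays.
Jun did not win, so Jun pays nothing and receives nothing: payoff €0.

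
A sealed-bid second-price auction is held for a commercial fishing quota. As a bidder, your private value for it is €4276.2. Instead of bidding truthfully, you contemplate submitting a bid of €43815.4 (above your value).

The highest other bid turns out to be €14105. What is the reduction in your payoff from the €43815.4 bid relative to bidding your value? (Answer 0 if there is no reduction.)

Bidding your value €4276.2: you lose (since €4276.2 < €14105). Payoff €0.
Bidding €43815.4: you win and pay €14105. Payoff €4276.2 − €14105 = −€9828.8.
The competing bid €14105 lies between your value and your inflated bid, so overbidding wins an item priced above your value.
Loss from deviating = €0 − (−€9828.8) = €9828.8.

€9828.8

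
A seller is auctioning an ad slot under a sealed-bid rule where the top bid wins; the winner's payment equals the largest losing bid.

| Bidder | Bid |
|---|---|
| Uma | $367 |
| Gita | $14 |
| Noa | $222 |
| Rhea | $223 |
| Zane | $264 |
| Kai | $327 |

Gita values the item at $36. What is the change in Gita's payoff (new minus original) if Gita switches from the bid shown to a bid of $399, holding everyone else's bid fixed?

The highest bid among the other bidders is $367; Gita's bid doesn't change that.
Original bid $14: Gita is not highest (top rival bid is $367); payoff $0.
Alternative bid $399: Gita is highest, pays the top rival bid $367; payoff $36 − $367 = −$331.
Change in payoff = −$331 − ($0) = −$331.

−$331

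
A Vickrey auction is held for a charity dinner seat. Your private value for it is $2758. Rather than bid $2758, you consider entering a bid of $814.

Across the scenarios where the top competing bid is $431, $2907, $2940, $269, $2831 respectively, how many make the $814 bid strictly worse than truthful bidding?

The deviation hurts exactly when the highest competing bid lies strictly between $814 and $2758 — underbidding then forfeits a profitable win.
$431: below both → same outcome either way.
$2907: above both → same outcome either way.
$2940: above both → same outcome either way.
$269: below both → same outcome either way.
$2831: above both → same outcome either way.
Count: 0.

0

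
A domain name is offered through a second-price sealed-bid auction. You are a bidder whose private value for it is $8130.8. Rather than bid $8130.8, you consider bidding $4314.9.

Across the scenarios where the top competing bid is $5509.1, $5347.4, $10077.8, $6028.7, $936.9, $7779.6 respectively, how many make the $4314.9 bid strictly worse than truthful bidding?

The deviation hurts exactly when the highest competing bid lies strictly between $4314.9 and $8130.8 — underbidding then forfeits a profitable win.
$5509.1: inside the interval → strictly worse (loss $2621.7).
$5347.4: inside the interval → strictly worse (loss $2783.4).
$10077.8: above both → same outcome either way.
$6028.7: inside the interval → strictly worse (loss $2102.1).
$936.9: below both → same outcome either way.
$7779.6: inside the interval → strictly worse (loss $351.2).
Count: 4.

4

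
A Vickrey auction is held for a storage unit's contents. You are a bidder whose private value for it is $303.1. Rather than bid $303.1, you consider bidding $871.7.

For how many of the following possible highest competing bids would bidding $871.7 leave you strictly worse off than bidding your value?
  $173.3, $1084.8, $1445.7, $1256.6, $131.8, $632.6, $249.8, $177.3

1

The deviation hurts exactly when the highest competing bid lies strictly between $303.1 and $871.7 — overbidding then wins at a price above your value.
$173.3: below both → same outcome either way.
$1084.8: above both → same outcome either way.
$1445.7: above both → same outcome either way.
$1256.6: above both → same outcome either way.
$131.8: below both → same outcome either way.
$632.6: inside the interval → strictly worse (loss $329.5).
$249.8: below both → same outcome either way.
$177.3: below both → same outcome either way.
Count: 1.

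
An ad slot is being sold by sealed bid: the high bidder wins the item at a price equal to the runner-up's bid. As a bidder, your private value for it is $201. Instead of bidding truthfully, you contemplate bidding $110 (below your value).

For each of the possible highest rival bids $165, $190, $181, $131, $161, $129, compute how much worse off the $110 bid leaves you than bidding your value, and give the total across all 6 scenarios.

$249

The deviation costs you only when the competing bid falls strictly between $110 and $201; elsewhere both bids give the same outcome.
$165: truthful payoff $36, deviation payoff $0 → loss $36.
$190: truthful payoff $11, deviation payoff $0 → loss $11.
$181: truthful payoff $20, deviation payoff $0 → loss $20.
$131: truthful payoff $70, deviation payoff $0 → loss $70.
$161: truthful payoff $40, deviation payoff $0 → loss $40.
$129: truthful payoff $72, deviation payoff $0 → loss $72.
Total loss = $36 + $11 + $20 + $70 + $40 + $72 = $249.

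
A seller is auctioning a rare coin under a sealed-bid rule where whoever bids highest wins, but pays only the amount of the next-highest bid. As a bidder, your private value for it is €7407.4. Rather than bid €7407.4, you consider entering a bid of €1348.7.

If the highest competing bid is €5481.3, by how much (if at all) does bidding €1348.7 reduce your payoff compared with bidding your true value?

Bidding your value €7407.4: you win (since €7407.4 > €5481.3) and pay €5481.3. Payoff €1926.1.
Bidding €1348.7: you lose. Payoff €0.
The competing bid €5481.3 lies between your shaded bid and your value, so underbidding forfeits an item you could have won at a profitable price.
Loss from deviating = €1926.1 − (€0) = €1926.1.

€1926.1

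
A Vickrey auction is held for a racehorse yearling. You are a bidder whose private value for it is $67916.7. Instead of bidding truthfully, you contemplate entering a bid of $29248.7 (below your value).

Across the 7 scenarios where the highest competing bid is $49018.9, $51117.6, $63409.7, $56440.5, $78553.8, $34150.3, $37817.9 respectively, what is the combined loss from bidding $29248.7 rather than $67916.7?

$115545.3

The deviation costs you only when the competing bid falls strictly between $29248.7 and $67916.7; elsewhere both bids give the same outcome.
$49018.9: truthful payoff $18897.8, deviation payoff $0 → loss $18897.8.
$51117.6: truthful payoff $16799.1, deviation payoff $0 → loss $16799.1.
$63409.7: truthful payoff $4507, deviation payoff $0 → loss $4507.
$56440.5: truthful payoff $11476.2, deviation payoff $0 → loss $11476.2.
$78553.8: outcomes coincide → loss $0.
$34150.3: truthful payoff $33766.4, deviation payoff $0 → loss $33766.4.
$37817.9: truthful payoff $30098.8, deviation payoff $0 → loss $30098.8.
Total loss = $18897.8 + $16799.1 + $4507 + $11476.2 + $33766.4 + $30098.8 = $115545.3.
Because the price is fixed by the runner-up's bid, deviating from your value can only change a good outcome into a bad one — never the reverse.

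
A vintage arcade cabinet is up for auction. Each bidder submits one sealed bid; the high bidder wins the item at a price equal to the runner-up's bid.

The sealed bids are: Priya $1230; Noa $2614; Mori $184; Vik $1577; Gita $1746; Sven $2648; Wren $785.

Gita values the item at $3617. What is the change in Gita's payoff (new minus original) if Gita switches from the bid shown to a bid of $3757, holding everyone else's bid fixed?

$969

The highest bid among the other bidders is $2648; Gita's bid doesn't change that.
Original bid $1746: Gita is not highest (top rival bid is $2648); payoff $0.
Alternative bid $3757: Gita is highest, pays the top rival bid $2648; payoff $3617 − $2648 = $969.
Change in payoff = $969 − ($0) = $969.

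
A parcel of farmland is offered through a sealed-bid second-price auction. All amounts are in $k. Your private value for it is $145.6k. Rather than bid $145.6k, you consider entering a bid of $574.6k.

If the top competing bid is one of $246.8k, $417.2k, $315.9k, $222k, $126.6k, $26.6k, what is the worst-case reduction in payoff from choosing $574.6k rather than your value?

$271.6k

$246.8k: truthful gives $0k, deviation gives −$101.2k → loss $101.2k.
$417.2k: truthful gives $0k, deviation gives −$271.6k → loss $271.6k.
$315.9k: truthful gives $0k, deviation gives −$170.3k → loss $170.3k.
$222k: truthful gives $0k, deviation gives −$76.4k → loss $76.4k.
$126.6k: same outcome either way → loss $0k.
$26.6k: same outcome either way → loss $0k.
Maximum loss: $271.6k.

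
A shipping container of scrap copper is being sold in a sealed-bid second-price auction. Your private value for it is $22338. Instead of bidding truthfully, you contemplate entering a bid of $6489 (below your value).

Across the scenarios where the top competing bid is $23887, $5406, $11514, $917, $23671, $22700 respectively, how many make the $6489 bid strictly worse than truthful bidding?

1

The deviation hurts exactly when the highest competing bid lies strictly between $6489 and $22338 — underbidding then forfeits a profitable win.
$23887: above both → same outcome either way.
$5406: below both → same outcome either way.
$11514: inside the interval → strictly worse (loss $10824).
$917: below both → same outcome either way.
$23671: above both → same outcome either way.
$22700: above both → same outcome either way.
Count: 1.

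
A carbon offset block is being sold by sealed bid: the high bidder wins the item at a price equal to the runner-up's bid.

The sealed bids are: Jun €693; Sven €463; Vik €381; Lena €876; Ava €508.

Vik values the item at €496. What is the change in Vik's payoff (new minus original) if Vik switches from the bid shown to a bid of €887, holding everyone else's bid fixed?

The highest bid among the other bidders is €876; Vik's bid doesn't change that.
Original bid €381: Vik is not highest (top rival bid is €876); payoff €0.
Alternative bid €887: Vik is highest, pays the top rival bid €876; payoff €496 − €876 = −€380.
Change in payoff = −€380 − (€0) = −€380.

−€380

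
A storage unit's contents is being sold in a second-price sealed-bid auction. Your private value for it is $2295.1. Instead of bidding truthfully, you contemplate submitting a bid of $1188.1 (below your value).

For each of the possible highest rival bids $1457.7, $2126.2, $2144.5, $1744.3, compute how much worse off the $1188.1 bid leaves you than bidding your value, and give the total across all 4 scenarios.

The deviation costs you only when the competing bid falls strictly between $1188.1 and $2295.1; elsewhere both bids give the same outcome.
$1457.7: truthful payoff $837.4, deviation payoff $0 → loss $837.4.
$2126.2: truthful payoff $168.9, deviation payoff $0 → loss $168.9.
$2144.5: truthful payoff $150.6, deviation payoff $0 → loss $150.6.
$1744.3: truthful payoff $550.8, deviation payoff $0 → loss $550.8.
Total loss = $837.4 + $168.9 + $150.6 + $550.8 = $1707.7.

$1707.7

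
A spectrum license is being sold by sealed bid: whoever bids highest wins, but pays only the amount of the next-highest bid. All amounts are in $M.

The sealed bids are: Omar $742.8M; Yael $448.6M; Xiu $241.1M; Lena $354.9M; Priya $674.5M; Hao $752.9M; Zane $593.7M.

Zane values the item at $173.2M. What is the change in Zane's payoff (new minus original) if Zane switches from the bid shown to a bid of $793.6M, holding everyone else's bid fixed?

−$579.7M

The highest bid among the other bidders is $752.9M; Zane's bid doesn't change that.
Original bid $593.7M: Zane is not highest (top rival bid is $752.9M); payoff $0M.
Alternative bid $793.6M: Zane is highest, pays the top rival bid $752.9M; payoff $173.2M − $752.9M = −$579.7M.
Change in payoff = −$579.7M − ($0M) = −$579.7M.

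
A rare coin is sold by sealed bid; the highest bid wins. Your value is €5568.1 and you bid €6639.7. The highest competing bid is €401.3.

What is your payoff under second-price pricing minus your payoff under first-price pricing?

You have the highest bid, so you win under either rule.
Second-price: pay €401.3 → payoff €5166.8.
First-price: pay your own bid €6639.7 → payoff −€1071.6.
Difference = €5166.8 − (−€1071.6) = €6238.4.

€6238.4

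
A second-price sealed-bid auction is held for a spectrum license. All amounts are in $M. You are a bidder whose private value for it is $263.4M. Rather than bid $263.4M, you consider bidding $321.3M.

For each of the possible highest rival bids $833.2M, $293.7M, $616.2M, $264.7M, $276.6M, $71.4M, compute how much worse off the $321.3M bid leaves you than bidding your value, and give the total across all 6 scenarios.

$44.8M

The deviation costs you only when the competing bid falls strictly between $263.4M and $321.3M; elsewhere both bids give the same outcome.
$833.2M: outcomes coincide → loss $0M.
$293.7M: truthful payoff $0M, deviation payoff −$30.3M → loss $30.3M.
$616.2M: outcomes coincide → loss $0M.
$264.7M: truthful payoff $0M, deviation payoff −$1.3M → loss $1.3M.
$276.6M: truthful payoff $0M, deviation payoff −$13.2M → loss $13.2M.
$71.4M: outcomes coincide → loss $0M.
Total loss = $30.3M + $1.3M + $13.2M = $44.8M.
Because the price is fixed by the runner-up's bid, deviating from your value can only change a good outcome into a bad one — never the reverse.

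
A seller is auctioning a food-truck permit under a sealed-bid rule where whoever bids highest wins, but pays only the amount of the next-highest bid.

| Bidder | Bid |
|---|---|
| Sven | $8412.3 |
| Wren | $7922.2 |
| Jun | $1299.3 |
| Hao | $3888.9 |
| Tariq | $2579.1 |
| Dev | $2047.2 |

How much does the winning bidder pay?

Highest bid: Sven at $8412.3, so Sven wins.
Second-highest bid: Wren at $7922.2 — that is the price the winner pays.

$7922.2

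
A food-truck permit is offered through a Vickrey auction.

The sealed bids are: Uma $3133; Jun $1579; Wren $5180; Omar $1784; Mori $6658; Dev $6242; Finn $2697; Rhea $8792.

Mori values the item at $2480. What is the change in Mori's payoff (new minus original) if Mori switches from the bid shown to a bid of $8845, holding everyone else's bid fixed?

−$6312

The highest bid among the other bidders is $8792; Mori's bid doesn't change that.
Original bid $6658: Mori is not highest (top rival bid is $8792); payoff $0.
Alternative bid $8845: Mori is highest, pays the top rival bid $8792; payoff $2480 − $8792 = −$6312.
Change in payoff = −$6312 − ($0) = −$6312.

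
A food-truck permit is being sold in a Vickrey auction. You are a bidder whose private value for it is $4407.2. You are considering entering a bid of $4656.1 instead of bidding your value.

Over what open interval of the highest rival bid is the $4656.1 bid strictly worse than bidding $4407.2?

($4407.2, $4656.1)

If the competing bid is below $4407.2, both bids win at the same price — no difference.
If it is above $4656.1, both bids lose — no difference.
If it lies strictly between $4407.2 and $4656.1, bidding your value loses (payoff 0) while bidding $4656.1 wins at a price above your value (payoff negative).
So the deviation strictly hurts on the open interval ($4407.2, $4656.1).
Truthful bidding weakly dominates here: raising your bid can only win items priced above your value, and lowering it can only forfeit items priced below.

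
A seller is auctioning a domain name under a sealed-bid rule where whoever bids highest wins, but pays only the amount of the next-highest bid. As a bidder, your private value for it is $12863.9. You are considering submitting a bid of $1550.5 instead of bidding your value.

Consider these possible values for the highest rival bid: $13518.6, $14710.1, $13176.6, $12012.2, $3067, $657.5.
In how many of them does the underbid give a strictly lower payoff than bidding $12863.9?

The deviation hurts exactly when the highest competing bid lies strictly between $1550.5 and $12863.9 — underbidding then forfeits a profitable win.
$13518.6: above both → same outcome either way.
$14710.1: above both → same outcome either way.
$13176.6: above both → same outcome either way.
$12012.2: inside the interval → strictly worse (loss $851.7).
$3067: inside the interval → strictly worse (loss $9796.9).
$657.5: below both → same outcome either way.
Count: 2.

2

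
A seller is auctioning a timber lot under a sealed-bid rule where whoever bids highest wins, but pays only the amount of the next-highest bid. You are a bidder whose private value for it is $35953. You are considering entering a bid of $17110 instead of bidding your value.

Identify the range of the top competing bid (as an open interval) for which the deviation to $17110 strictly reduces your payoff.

If the competing bid is below $17110, both bids win at the same price — no difference.
If it is above $35953, both bids lose — no difference.
If it lies strictly between $17110 and $35953, bidding your value wins at a price below your value (positive payoff) while bidding $17110 loses (payoff 0).
So the deviation strictly hurts on the open interval ($17110, $35953).

($17110, $35953)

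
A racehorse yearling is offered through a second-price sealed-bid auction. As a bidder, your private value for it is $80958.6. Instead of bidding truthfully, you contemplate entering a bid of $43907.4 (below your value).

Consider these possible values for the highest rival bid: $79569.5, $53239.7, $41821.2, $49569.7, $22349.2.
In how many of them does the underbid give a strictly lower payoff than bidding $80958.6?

The deviation hurts exactly when the highest competing bid lies strictly between $43907.4 and $80958.6 — underbidding then forfeits a profitable win.
$79569.5: inside the interval → strictly worse (loss $1389.1).
$53239.7: inside the interval → strictly worse (loss $27718.9).
$41821.2: below both → same outcome either way.
$49569.7: inside the interval → strictly worse (loss $31388.9).
$22349.2: below both → same outcome either way.
Count: 3.

3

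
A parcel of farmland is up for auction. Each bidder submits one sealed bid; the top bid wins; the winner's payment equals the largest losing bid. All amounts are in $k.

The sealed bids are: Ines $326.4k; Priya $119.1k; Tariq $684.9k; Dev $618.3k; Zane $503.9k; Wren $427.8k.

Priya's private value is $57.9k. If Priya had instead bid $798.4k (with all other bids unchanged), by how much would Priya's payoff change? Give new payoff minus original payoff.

−$627k

The highest bid among the other bidders is $684.9k; Priya's bid doesn't change that.
Original bid $119.1k: Priya is not highest (top rival bid is $684.9k); payoff $0k.
Alternative bid $798.4k: Priya is highest, pays the top rival bid $684.9k; payoff $57.9k − $684.9k = −$627k.
Change in payoff = −$627k − ($0k) = −$627k.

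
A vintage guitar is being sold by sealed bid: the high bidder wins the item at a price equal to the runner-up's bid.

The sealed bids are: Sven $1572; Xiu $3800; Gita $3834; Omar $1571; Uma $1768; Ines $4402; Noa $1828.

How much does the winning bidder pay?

Highest bid: Ines at $4402, so Ines wins.
Second-highest bid: Gita at $3834 — that is the price the winner pays.

$3834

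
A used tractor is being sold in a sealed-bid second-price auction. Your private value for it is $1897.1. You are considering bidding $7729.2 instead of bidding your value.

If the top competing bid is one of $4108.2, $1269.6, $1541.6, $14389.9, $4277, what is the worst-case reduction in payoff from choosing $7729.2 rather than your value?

$4108.2: truthful gives $0, deviation gives −$2211.1 → loss $2211.1.
$1269.6: same outcome either way → loss $0.
$1541.6: same outcome either way → loss $0.
$14389.9: same outcome either way → loss $0.
$4277: truthful gives $0, deviation gives −$2379.9 → loss $2379.9.
Maximum loss: $2379.9.

$2379.9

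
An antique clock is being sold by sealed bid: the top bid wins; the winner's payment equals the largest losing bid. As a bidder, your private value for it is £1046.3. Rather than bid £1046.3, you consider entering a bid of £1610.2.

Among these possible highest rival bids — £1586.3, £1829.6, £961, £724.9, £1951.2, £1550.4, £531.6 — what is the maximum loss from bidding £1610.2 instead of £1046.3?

£1586.3: truthful gives £0, deviation gives −£540 → loss £540.
£1829.6: same outcome either way → loss £0.
£961: same outcome either way → loss £0.
£724.9: same outcome either way → loss £0.
£1951.2: same outcome either way → loss £0.
£1550.4: truthful gives £0, deviation gives −£504.1 → loss £504.1.
£531.6: same outcome either way → loss £0.
Maximum loss: £540.

£540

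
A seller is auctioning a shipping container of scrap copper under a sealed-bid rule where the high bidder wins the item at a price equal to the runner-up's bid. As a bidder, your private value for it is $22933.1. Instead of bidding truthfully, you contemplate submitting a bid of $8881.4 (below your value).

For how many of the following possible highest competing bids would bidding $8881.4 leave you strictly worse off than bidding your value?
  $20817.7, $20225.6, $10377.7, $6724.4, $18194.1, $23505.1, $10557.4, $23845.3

5

The deviation hurts exactly when the highest competing bid lies strictly between $8881.4 and $22933.1 — underbidding then forfeits a profitable win.
$20817.7: inside the interval → strictly worse (loss $2115.4).
$20225.6: inside the interval → strictly worse (loss $2707.5).
$10377.7: inside the interval → strictly worse (loss $12555.4).
$6724.4: below both → same outcome either way.
$18194.1: inside the interval → strictly worse (loss $4739).
$23505.1: above both → same outcome either way.
$10557.4: inside the interval → strictly worse (loss $12375.7).
$23845.3: above both → same outcome either way.
Count: 5.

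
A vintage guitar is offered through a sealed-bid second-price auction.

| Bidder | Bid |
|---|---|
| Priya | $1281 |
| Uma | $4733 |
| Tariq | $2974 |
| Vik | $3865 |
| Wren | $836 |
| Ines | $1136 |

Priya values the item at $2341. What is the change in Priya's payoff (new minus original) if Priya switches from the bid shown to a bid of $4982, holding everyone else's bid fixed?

−$2392

The highest bid among the other bidders is $4733; Priya's bid doesn't change that.
Original bid $1281: Priya is not highest (top rival bid is $4733); payoff $0.
Alternative bid $4982: Priya is highest, pays the top rival bid $4733; payoff $2341 − $4733 = −$2392.
Change in payoff = −$2392 − ($0) = −$2392.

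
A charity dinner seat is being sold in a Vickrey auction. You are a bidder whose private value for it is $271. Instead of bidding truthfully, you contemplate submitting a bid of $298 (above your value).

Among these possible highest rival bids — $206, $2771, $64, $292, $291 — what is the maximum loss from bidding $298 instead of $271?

$21

$206: same outcome either way → loss $0.
$2771: same outcome either way → loss $0.
$64: same outcome either way → loss $0.
$292: truthful gives $0, deviation gives −$21 → loss $21.
$291: truthful gives $0, deviation gives −$20 → loss $20.
Maximum loss: $21.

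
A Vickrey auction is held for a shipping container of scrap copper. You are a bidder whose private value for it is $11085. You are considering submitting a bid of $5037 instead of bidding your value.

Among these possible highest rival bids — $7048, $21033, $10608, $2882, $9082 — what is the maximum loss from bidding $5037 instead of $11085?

$7048: truthful gives $4037, deviation gives $0 → loss $4037.
$21033: same outcome either way → loss $0.
$10608: truthful gives $477, deviation gives $0 → loss $477.
$2882: same outcome either way → loss $0.
$9082: truthful gives $2003, deviation gives $0 → loss $2003.
Maximum loss: $4037.

$4037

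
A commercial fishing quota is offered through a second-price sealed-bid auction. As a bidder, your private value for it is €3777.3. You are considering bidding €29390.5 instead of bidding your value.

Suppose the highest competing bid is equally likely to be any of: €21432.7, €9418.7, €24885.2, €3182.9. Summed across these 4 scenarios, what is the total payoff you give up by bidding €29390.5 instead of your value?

€44404.7

The deviation costs you only when the competing bid falls strictly between €3777.3 and €29390.5; elsewhere both bids give the same outcome.
€21432.7: truthful payoff €0, deviation payoff −€17655.4 → loss €17655.4.
€9418.7: truthful payoff €0, deviation payoff −€5641.4 → loss €5641.4.
€24885.2: truthful payoff €0, deviation payoff −€21107.9 → loss €21107.9.
€3182.9: outcomes coincide → loss €0.
Total loss = €17655.4 + €5641.4 + €21107.9 = €44404.7.
In a second-price auction your bid sets only whether you win, not what you pay, so bidding your true value is weakly dominant.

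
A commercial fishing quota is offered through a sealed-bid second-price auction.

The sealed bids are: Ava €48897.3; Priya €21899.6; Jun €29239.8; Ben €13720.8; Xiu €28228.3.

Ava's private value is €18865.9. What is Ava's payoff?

−€10373.9

Highest bid: Ava at €48897.3, so Ava wins.
Second-highest bid: Jun at €29239.8 — that is the price the winner pays.
Ava's payoff = value − price = €18865.9 − €29239.8 = −€10373.9.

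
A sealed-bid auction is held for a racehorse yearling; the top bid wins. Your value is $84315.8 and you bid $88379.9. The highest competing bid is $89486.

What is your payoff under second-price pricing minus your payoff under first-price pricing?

$0

Your bid $88379.9 is below $89486, so you lose under either rule.
Payoff is $0 in both cases; difference = $0.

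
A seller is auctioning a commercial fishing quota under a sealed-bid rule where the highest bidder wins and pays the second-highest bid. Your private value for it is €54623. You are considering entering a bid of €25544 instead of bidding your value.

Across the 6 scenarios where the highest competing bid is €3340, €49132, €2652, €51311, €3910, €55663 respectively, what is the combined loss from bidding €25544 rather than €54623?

€8803

The deviation costs you only when the competing bid falls strictly between €25544 and €54623; elsewhere both bids give the same outcome.
€3340: outcomes coincide → loss €0.
€49132: truthful payoff €5491, deviation payoff €0 → loss €5491.
€2652: outcomes coincide → loss €0.
€51311: truthful payoff €3312, deviation payoff €0 → loss €3312.
€3910: outcomes coincide → loss €0.
€55663: outcomes coincide → loss €0.
Total loss = €5491 + €3312 = €8803.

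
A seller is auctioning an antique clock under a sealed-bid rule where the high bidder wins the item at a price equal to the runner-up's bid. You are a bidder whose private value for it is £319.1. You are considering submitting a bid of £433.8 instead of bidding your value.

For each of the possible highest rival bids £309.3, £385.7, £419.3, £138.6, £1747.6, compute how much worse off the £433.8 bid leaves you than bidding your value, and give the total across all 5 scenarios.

£166.8

The deviation costs you only when the competing bid falls strictly between £319.1 and £433.8; elsewhere both bids give the same outcome.
£309.3: outcomes coincide → loss £0.
£385.7: truthful payoff £0, deviation payoff −£66.6 → loss £66.6.
£419.3: truthful payoff £0, deviation payoff −£100.2 → loss £100.2.
£138.6: outcomes coincide → loss £0.
£1747.6: outcomes coincide → loss £0.
Total loss = £66.6 + £100.2 = £166.8.
In a second-price auction your bid sets only whether you win, not what you pay, so bidding your true value is weakly dominant.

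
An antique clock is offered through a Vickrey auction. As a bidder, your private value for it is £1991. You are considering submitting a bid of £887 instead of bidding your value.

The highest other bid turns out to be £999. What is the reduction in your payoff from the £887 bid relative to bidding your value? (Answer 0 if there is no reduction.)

Bidding your value £1991: you win (since £1991 > £999) and pay £999. Payoff £992.
Bidding £887: you lose. Payoff £0.
The competing bid £999 lies between your shaded bid and your value, so underbidding forfeits an item you could have won at a profitable price.
Loss from deviating = £992 − (£0) = £992.
Because the price is fixed by the runner-up's bid, deviating from your value can only change a good outcome into a bad one — never the reverse.

£992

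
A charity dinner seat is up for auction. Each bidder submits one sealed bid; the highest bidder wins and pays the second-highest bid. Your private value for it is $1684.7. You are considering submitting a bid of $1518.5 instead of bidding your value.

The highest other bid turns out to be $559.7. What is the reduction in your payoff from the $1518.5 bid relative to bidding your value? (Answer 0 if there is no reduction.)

Bidding your value $1684.7: you win (since $1684.7 > $559.7) and pay $559.7. Payoff $1125.
Bidding $1518.5: you win and pay $559.7. Payoff $1684.7 − $559.7 = $1125.
Difference = $1125 − $1125 = $0; both bids lead to the same outcome because the competing bid is below both your value and your alternative bid.

$0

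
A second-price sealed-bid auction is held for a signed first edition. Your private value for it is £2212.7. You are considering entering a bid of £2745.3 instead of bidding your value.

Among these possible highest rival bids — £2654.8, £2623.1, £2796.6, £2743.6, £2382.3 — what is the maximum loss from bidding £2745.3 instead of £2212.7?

£2654.8: truthful gives £0, deviation gives −£442.1 → loss £442.1.
£2623.1: truthful gives £0, deviation gives −£410.4 → loss £410.4.
£2796.6: same outcome either way → loss £0.
£2743.6: truthful gives £0, deviation gives −£530.9 → loss £530.9.
£2382.3: truthful gives £0, deviation gives −£169.6 → loss £169.6.
Maximum loss: £530.9.

£530.9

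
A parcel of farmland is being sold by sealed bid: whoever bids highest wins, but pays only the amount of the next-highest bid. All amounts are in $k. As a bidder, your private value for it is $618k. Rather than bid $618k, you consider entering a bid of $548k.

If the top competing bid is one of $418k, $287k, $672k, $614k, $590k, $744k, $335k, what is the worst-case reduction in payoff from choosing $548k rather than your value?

$28k

$418k: same outcome either way → loss $0k.
$287k: same outcome either way → loss $0k.
$672k: same outcome either way → loss $0k.
$614k: truthful gives $4k, deviation gives $0k → loss $4k.
$590k: truthful gives $28k, deviation gives $0k → loss $28k.
$744k: same outcome either way → loss $0k.
$335k: same outcome either way → loss $0k.
Maximum loss: $28k.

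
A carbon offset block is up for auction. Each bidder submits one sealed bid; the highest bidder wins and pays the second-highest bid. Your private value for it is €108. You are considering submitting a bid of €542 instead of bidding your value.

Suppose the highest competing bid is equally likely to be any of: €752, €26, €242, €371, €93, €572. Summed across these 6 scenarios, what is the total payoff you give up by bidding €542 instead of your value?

€397

The deviation costs you only when the competing bid falls strictly between €108 and €542; elsewhere both bids give the same outcome.
€752: outcomes coincide → loss €0.
€26: outcomes coincide → loss €0.
€242: truthful payoff €0, deviation payoff −€134 → loss €134.
€371: truthful payoff €0, deviation payoff −€263 → loss €263.
€93: outcomes coincide → loss €0.
€572: outcomes coincide → loss €0.
Total loss = €134 + €263 = €397.
In a second-price auction your bid sets only whether you win, not what you pay, so bidding your true value is weakly dominant.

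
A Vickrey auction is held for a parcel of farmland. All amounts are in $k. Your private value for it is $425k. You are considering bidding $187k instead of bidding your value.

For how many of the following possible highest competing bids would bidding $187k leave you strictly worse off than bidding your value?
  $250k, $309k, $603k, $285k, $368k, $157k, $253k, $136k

5

The deviation hurts exactly when the highest competing bid lies strictly between $187k and $425k — underbidding then forfeits a profitable win.
$250k: inside the interval → strictly worse (loss $175k).
$309k: inside the interval → strictly worse (loss $116k).
$603k: above both → same outcome either way.
$285k: inside the interval → strictly worse (loss $140k).
$368k: inside the interval → strictly worse (loss $57k).
$157k: below both → same outcome either way.
$253k: inside the interval → strictly worse (loss $172k).
$136k: below both → same outcome either way.
Count: 5.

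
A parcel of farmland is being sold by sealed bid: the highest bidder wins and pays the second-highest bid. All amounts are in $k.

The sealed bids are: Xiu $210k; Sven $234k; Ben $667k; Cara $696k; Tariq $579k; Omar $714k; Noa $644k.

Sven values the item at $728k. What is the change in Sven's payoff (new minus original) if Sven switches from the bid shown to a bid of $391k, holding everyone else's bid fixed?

The highest bid among the other bidders is $714k; Sven's bid doesn't change that.
Original bid $234k: Sven is not highest (top rival bid is $714k); payoff $0k.
Alternative bid $391k: Sven is not highest (top rival bid is $714k); payoff $0k.
Change in payoff = $0k − ($0k) = $0k.

$0k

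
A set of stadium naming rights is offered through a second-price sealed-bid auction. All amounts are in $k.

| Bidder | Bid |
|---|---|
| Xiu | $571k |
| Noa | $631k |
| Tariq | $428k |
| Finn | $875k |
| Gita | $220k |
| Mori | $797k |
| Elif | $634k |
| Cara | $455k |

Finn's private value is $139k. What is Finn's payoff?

−$658k

Highest bid: Finn at $875k, so Finn wins.
Second-highest bid: Mori at $797k — that is the price the winner pays.
Finn's payoff = value − price = $139k − $797k = −$658k.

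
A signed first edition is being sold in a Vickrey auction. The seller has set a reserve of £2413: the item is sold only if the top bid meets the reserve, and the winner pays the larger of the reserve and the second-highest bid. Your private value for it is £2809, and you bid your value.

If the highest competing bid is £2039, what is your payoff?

£396

Your bid £2809 is the highest and exceeds the reserve.
Price = max(second-highest bid, reserve) = max(£2039, £2413) = £2413.
Payoff = £2809 − £2413 = £396.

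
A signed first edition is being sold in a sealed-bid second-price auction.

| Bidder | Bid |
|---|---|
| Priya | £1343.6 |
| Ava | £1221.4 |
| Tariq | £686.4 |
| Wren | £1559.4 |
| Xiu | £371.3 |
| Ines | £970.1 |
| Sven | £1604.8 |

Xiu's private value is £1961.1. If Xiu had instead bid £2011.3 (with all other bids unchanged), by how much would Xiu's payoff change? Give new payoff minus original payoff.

The highest bid among the other bidders is £1604.8; Xiu's bid doesn't change that.
Original bid £371.3: Xiu is not highest (top rival bid is £1604.8); payoff £0.
Alternative bid £2011.3: Xiu is highest, pays the top rival bid £1604.8; payoff £1961.1 − £1604.8 = £356.3.
Change in payoff = £356.3 − (£0) = £356.3.

£356.3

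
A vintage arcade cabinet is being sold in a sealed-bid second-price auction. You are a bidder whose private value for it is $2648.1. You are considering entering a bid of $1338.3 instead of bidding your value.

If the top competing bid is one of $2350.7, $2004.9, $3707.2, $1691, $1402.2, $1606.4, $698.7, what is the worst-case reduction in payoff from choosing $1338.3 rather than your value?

$1245.9

$2350.7: truthful gives $297.4, deviation gives $0 → loss $297.4.
$2004.9: truthful gives $643.2, deviation gives $0 → loss $643.2.
$3707.2: same outcome either way → loss $0.
$1691: truthful gives $957.1, deviation gives $0 → loss $957.1.
$1402.2: truthful gives $1245.9, deviation gives $0 → loss $1245.9.
$1606.4: truthful gives $1041.7, deviation gives $0 → loss $1041.7.
$698.7: same outcome either way → loss $0.
Maximum loss: $1245.9.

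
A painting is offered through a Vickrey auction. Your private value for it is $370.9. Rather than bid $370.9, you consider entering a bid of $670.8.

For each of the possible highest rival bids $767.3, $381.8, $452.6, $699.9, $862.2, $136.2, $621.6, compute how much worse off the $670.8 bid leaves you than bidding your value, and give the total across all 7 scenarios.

The deviation costs you only when the competing bid falls strictly between $370.9 and $670.8; elsewhere both bids give the same outcome.
$767.3: outcomes coincide → loss $0.
$381.8: truthful payoff $0, deviation payoff −$10.9 → loss $10.9.
$452.6: truthful payoff $0, deviation payoff −$81.7 → loss $81.7.
$699.9: outcomes coincide → loss $0.
$862.2: outcomes coincide → loss $0.
$136.2: outcomes coincide → loss $0.
$621.6: truthful payoff $0, deviation payoff −$250.7 → loss $250.7.
Total loss = $10.9 + $81.7 + $250.7 = $343.3.
Because the price is fixed by the runner-up's bid, deviating from your value can only change a good outcome into a bad one — never the reverse.

$343.3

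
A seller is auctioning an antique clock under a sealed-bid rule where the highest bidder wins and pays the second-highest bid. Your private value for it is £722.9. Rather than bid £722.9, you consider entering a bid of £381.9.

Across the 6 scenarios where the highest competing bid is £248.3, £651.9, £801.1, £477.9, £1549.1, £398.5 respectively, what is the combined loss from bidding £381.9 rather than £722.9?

The deviation costs you only when the competing bid falls strictly between £381.9 and £722.9; elsewhere both bids give the same outcome.
£248.3: outcomes coincide → loss £0.
£651.9: truthful payoff £71, deviation payoff £0 → loss £71.
£801.1: outcomes coincide → loss £0.
£477.9: truthful payoff £245, deviation payoff £0 → loss £245.
£1549.1: outcomes coincide → loss £0.
£398.5: truthful payoff £324.4, deviation payoff £0 → loss £324.4.
Total loss = £71 + £245 + £324.4 = £640.4.
Truthful bidding weakly dominates here: raising your bid can only win items priced above your value, and lowering it can only forfeit items priced below.

£640.4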